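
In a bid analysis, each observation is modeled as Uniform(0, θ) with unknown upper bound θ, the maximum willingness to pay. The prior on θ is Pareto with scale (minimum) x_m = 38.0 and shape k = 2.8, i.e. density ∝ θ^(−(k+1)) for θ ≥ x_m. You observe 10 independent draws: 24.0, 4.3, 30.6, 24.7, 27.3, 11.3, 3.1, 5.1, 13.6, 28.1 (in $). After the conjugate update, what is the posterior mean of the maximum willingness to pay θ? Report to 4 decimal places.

41.2203

A Pareto(scale x_m, shape k) prior on the upper bound θ of Uniform(0, θ) is conjugate: posterior is Pareto(max(x_m, max xᵢ), k + n).
Sample maximum = 30.6; prior scale x_m = 38.0 → posterior scale = max = 38.0.
Posterior shape = 2.8 + 10 = 12.8.
E[θ|data] = k·x_m/(k−1) = 12.8·38.0/11.8 = 41.2203.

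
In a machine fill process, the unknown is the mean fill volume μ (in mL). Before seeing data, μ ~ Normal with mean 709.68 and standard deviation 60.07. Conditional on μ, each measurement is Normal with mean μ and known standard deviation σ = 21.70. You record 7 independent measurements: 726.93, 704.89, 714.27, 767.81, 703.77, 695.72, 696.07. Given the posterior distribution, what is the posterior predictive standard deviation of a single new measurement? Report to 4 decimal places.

For Normal data with known variance σ², a Normal(μ₀, σ₀²) prior on μ is conjugate. Posterior precision = 1/σ₀² + n/σ²; posterior mean is the precision-weighted average of μ₀ and x̄.
σ₀² = 60.07² = 3608.4049, σ² = 21.70² = 470.89; σ² + n·σ₀² = 470.89 + 7·3608.4049 = 25729.7243.
Posterior precision = 1/σ₀² + n/σ² = 1/3608.4049 + 7/470.89 = (σ² + n·σ₀²)/(σ₀²σ²) = 25729.7243/(3608.4049·470.89); posterior variance σₙ² = σ₀²σ²/(σ² + n·σ₀²) = 3608.4049·470.89/25729.7243 = 66.038865.
Predictive variance for one new observation = σₙ² + σ² = 3608.4049·470.89/25729.7243 + 470.89 = σ²·(σ₀² + 25729.7243)/25729.7243 = 470.89·29338.1292/25729.7243 = 536.928865; SD = √(470.89·29338.1292/25729.7243) = 23.1717.

23.1717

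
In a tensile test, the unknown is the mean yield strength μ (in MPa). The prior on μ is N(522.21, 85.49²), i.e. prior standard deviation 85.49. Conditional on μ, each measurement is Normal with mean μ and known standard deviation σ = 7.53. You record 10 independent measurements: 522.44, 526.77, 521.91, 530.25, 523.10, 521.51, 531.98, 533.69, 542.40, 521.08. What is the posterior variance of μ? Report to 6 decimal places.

5.665694

For Normal data with known variance σ², a Normal(μ₀, σ₀²) prior on μ is conjugate. Posterior precision = 1/σ₀² + n/σ²; posterior mean is the precision-weighted average of μ₀ and x̄.
σ₀² = 85.49² = 7308.5401, σ² = 7.53² = 56.7009; σ² + n·σ₀² = 56.7009 + 10·7308.5401 = 73142.1019.
Posterior precision = 1/σ₀² + n/σ² = 1/7308.5401 + 10/56.7009 = (σ² + n·σ₀²)/(σ₀²σ²) = 73142.1019/(7308.5401·56.7009); posterior variance σₙ² = σ₀²σ²/(σ² + n·σ₀²) = 7308.5401·56.7009/73142.1019 = 5.665694.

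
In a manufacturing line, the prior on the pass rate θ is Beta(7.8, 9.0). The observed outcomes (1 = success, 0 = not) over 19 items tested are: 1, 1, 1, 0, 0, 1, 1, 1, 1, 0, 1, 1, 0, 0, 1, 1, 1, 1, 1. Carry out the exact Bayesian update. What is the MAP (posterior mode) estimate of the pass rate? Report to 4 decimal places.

The Beta prior is conjugate to a Binomial/Bernoulli likelihood; the update adds successes to α and failures to β.
Posterior: Beta(α+k, β+n−k) = Beta(7.8+14, 9.0+5) = Beta(21.8, 14.0).
Mode of Beta(a,b) for a,b>1 is (a−1)/(a+b−2) = 20.8/33.8 = 0.6154.

0.6154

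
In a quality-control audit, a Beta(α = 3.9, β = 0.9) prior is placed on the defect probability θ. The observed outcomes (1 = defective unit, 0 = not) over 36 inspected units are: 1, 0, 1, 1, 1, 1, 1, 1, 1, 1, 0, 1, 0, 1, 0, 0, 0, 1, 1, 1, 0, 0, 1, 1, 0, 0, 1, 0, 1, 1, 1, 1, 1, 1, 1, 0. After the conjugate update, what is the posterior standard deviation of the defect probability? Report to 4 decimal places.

0.0719

The Beta prior is conjugate to a Binomial/Bernoulli likelihood; the update adds successes to α and failures to β.
Posterior: Beta(α+k, β+n−k) = Beta(3.9+24, 0.9+12) = Beta(27.9, 12.9).
Var = αβ/((α+β)²(α+β+1)) = 27.9·12.9/(40.8²·41.8) = 0.00517246; SD = √0.00517246 = 0.0719.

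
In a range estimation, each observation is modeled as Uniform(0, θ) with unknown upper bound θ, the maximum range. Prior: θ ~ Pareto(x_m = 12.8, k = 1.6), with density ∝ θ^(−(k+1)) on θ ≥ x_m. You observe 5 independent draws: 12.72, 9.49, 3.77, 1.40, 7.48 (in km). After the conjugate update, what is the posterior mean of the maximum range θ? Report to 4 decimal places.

A Pareto(scale x_m, shape k) prior on the upper bound θ of Uniform(0, θ) is conjugate: posterior is Pareto(max(x_m, max xᵢ), k + n).
Sample maximum = 12.72; prior scale x_m = 12.8 → posterior scale = max = 12.80.
Posterior shape = 1.6 + 5 = 6.6.
E[θ|data] = k·x_m/(k−1) = 6.6·12.80/5.6 = 15.0857.

15.0857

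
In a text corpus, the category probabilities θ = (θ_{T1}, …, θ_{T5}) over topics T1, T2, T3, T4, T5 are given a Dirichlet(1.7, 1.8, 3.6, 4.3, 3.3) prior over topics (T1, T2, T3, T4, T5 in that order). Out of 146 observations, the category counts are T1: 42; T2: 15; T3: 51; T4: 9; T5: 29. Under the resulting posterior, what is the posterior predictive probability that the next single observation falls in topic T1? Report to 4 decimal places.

0.2719

The Dirichlet prior is conjugate to the Multinomial likelihood: each posterior αⱼ = prior αⱼ + observed count nⱼ.
Posterior concentration: (43.7, 16.8, 54.6, 13.3, 32.3), total = 160.7.
P(next = T1 | data) = α_{T1}/Σα = 0.2719.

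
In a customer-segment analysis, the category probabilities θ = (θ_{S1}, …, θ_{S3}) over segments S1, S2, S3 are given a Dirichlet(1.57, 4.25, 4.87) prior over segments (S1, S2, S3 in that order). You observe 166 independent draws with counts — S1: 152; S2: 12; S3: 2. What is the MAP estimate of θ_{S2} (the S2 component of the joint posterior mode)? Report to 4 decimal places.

The Dirichlet prior is conjugate to the Multinomial likelihood: each posterior αⱼ = prior αⱼ + observed count nⱼ.
Posterior concentration: (153.57, 16.25, 6.87), total = 176.69.
Joint mode component: (α_{S2}−1)/(Σα−K) = 15.25/173.69 = 0.0878.

0.0878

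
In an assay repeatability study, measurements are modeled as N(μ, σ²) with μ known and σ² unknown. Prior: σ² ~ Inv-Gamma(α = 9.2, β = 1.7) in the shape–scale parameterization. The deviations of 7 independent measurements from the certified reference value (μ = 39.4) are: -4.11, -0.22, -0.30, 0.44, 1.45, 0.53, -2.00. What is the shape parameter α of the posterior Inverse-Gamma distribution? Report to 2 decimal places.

12.70

With known mean μ and an Inverse-Gamma(α, β) prior on σ², the Normal likelihood is conjugate: posterior is Inv-Gamma(α + n/2, β + Σ(xᵢ−μ)²/2).
Σ(xᵢ−μ)² = (-4.11)² + (-0.22)² + (-0.30)² + (0.44)² + (1.45)² + (0.53)² + (-2.00)² = 23.6075.
Posterior: Inv-Gamma(9.2 + 7/2, 1.7 + 23.6075/2) = Inv-Gamma(12.70, 13.50375).
Posterior α = 12.70.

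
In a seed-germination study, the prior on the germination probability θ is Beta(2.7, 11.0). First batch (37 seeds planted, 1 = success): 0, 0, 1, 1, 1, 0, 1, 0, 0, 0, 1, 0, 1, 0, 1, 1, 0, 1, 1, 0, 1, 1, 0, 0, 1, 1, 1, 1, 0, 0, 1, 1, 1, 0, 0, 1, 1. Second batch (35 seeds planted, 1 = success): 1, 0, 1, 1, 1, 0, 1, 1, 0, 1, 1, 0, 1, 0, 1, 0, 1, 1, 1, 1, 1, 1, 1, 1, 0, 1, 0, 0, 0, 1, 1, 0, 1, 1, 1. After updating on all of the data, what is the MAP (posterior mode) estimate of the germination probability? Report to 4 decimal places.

0.5579

The Beta prior is conjugate to a Binomial/Bernoulli likelihood; the update adds successes to α and failures to β.
After batch 1: Beta(2.7+21, 11.0+16) = Beta(23.7, 27.0).
After batch 2: Beta(23.7+24, 27.0+11) = Beta(47.7, 38.0).
Mode of Beta(a,b) for a,b>1 is (a−1)/(a+b−2) = 46.7/83.7 = 0.5579.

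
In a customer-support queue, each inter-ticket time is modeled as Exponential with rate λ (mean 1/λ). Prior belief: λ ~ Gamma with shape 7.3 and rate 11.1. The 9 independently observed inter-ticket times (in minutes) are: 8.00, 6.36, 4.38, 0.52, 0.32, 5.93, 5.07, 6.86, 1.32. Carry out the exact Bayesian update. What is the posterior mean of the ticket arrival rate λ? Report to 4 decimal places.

0.3269

With a Gamma(shape α, rate β) prior on the exponential rate λ, the posterior after n observations with total T = Σxᵢ is Gamma(α+n, β+T).
Sum of observations T = 38.76 minutes; n = 9.
Posterior: Gamma(7.3+9, 11.1+38.76) = Gamma(16.3, 49.86).
Posterior mean of λ = α/β = 16.3/49.86 = 0.3269.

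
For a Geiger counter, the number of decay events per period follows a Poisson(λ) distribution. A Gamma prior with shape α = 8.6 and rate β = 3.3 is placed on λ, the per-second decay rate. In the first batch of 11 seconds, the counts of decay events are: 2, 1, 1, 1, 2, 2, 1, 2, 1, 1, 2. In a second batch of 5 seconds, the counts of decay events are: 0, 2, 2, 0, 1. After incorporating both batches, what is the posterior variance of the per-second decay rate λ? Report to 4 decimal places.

With a Gamma(shape α, rate β) prior, the Poisson likelihood is conjugate: the posterior is Gamma(α + ΣXᵢ, β + n).
Batch 1: sum of counts S = 16 over n = 11 seconds.
After batch 1: Gamma(α+S, β+n) = Gamma(8.6+16, 3.3+11) = Gamma(24.6, 14.3).
Batch 2: sum of counts S = 5 over n = 5 seconds.
After batch 2: Gamma(α+S, β+n) = Gamma(24.6+5, 14.3+5) = Gamma(29.6, 19.3).
Var = α/β² = 29.6/19.3² = 0.0795.

0.0795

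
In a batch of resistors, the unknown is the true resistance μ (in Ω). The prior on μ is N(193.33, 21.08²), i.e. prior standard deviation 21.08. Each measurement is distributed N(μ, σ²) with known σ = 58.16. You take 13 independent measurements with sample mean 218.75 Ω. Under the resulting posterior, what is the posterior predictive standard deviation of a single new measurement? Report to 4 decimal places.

59.5541

For Normal data with known variance σ², a Normal(μ₀, σ₀²) prior on μ is conjugate. Posterior precision = 1/σ₀² + n/σ²; posterior mean is the precision-weighted average of μ₀ and x̄.
σ₀² = 21.08² = 444.3664, σ² = 58.16² = 3382.5856; σ² + n·σ₀² = 3382.5856 + 13·444.3664 = 9159.3488.
Posterior precision = 1/σ₀² + n/σ² = 1/444.3664 + 13/3382.5856 = (σ² + n·σ₀²)/(σ₀²σ²) = 9159.3488/(444.3664·3382.5856); posterior variance σₙ² = σ₀²σ²/(σ² + n·σ₀²) = 444.3664·3382.5856/9159.3488 = 164.106359.
Predictive variance for one new observation = σₙ² + σ² = 444.3664·3382.5856/9159.3488 + 3382.5856 = σ²·(σ₀² + 9159.3488)/9159.3488 = 3382.5856·9603.7152/9159.3488 = 3546.691959; SD = √(3382.5856·9603.7152/9159.3488) = 59.5541.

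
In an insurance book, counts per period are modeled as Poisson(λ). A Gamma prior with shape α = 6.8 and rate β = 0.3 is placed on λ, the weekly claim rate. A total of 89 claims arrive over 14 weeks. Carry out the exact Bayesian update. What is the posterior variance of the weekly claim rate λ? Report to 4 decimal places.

With a Gamma(shape α, rate β) prior, the Poisson likelihood is conjugate: the posterior is Gamma(α + ΣXᵢ, β + n).
Posterior: Gamma(α+S, β+n) = Gamma(6.8+89, 0.3+14) = Gamma(95.8, 14.3).
Var = α/β² = 95.8/14.3² = 0.4685.

0.4685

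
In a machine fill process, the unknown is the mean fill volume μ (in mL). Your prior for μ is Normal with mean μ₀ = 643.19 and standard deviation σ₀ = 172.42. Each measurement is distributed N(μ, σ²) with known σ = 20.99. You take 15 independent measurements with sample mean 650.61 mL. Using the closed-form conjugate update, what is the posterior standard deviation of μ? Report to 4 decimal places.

For Normal data with known variance σ², a Normal(μ₀, σ₀²) prior on μ is conjugate. Posterior precision = 1/σ₀² + n/σ²; posterior mean is the precision-weighted average of μ₀ and x̄.
σ₀² = 172.42² = 29728.6564, σ² = 20.99² = 440.5801; σ² + n·σ₀² = 440.5801 + 15·29728.6564 = 446370.4261.
Posterior precision = 1/σ₀² + n/σ² = 1/29728.6564 + 15/440.5801 = (σ² + n·σ₀²)/(σ₀²σ²) = 446370.4261/(29728.6564·440.5801); posterior variance σₙ² = σ₀²σ²/(σ² + n·σ₀²) = 29728.6564·440.5801/446370.4261 = 29.343016.
Posterior SD = √σₙ² = √(29728.6564·440.5801/446370.4261) = 5.4169.

5.4169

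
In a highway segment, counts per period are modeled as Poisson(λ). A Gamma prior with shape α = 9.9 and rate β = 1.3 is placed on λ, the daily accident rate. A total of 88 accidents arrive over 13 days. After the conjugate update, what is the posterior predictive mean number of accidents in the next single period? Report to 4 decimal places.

With a Gamma(shape α, rate β) prior, the Poisson likelihood is conjugate: the posterior is Gamma(α + ΣXᵢ, β + n).
Posterior: Gamma(α+S, β+n) = Gamma(9.9+88, 1.3+13) = Gamma(97.9, 14.3).
The predictive distribution for one future period is NegBinom with mean α/β = 6.8462.

6.8462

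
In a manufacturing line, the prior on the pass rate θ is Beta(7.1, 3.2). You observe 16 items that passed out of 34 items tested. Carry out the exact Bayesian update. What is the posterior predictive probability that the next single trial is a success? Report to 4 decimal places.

0.5214

The Beta prior is conjugate to a Binomial/Bernoulli likelihood; the update adds successes to α and failures to β.
Posterior: Beta(α+k, β+n−k) = Beta(7.1+16, 3.2+18) = Beta(23.1, 21.2).
For a single future Bernoulli trial, P(success | data) = α/(α+β) = 0.5214.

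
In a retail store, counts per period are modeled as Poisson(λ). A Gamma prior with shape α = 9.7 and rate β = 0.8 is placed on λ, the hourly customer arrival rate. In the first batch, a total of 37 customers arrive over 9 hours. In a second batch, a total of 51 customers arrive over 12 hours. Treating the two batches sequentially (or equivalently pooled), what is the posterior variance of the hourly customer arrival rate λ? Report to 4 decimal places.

With a Gamma(shape α, rate β) prior, the Poisson likelihood is conjugate: the posterior is Gamma(α + ΣXᵢ, β + n).
After batch 1: Gamma(α+S, β+n) = Gamma(9.7+37, 0.8+9) = Gamma(46.7, 9.8).
After batch 2: Gamma(α+S, β+n) = Gamma(46.7+51, 9.8+12) = Gamma(97.7, 21.8).
Var = α/β² = 97.7/21.8² = 0.2056.

0.2056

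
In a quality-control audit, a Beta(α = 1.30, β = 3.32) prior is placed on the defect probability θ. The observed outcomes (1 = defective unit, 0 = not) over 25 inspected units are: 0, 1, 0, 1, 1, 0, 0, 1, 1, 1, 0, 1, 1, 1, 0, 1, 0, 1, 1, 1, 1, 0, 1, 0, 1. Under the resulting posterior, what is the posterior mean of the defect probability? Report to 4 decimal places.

0.5841

The Beta prior is conjugate to a Binomial/Bernoulli likelihood; the update adds successes to α and failures to β.
Posterior: Beta(α+k, β+n−k) = Beta(1.30+16, 3.32+9) = Beta(17.30, 12.32).
Posterior mean = α/(α+β) = 17.30/29.62 = 0.5841.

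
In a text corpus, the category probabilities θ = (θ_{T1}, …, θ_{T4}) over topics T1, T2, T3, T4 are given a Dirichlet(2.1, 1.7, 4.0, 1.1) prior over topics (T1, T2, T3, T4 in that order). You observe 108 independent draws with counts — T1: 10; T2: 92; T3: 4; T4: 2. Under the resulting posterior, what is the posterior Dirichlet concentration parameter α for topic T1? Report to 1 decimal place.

12.1

The Dirichlet prior is conjugate to the Multinomial likelihood: each posterior αⱼ = prior αⱼ + observed count nⱼ.
Posterior concentration: (12.1, 93.7, 8.0, 3.1), total = 116.9.
α_{T1} = 2.1 + 10 = 12.1.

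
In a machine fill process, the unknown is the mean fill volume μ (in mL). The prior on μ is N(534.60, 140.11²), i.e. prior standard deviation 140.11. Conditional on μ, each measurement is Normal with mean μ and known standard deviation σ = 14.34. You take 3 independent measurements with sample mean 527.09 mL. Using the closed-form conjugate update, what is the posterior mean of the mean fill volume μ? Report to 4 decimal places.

527.1161

For Normal data with known variance σ², a Normal(μ₀, σ₀²) prior on μ is conjugate. Posterior precision = 1/σ₀² + n/σ²; posterior mean is the precision-weighted average of μ₀ and x̄.
n·x̄ = 3·527.09 = 1581.27.
σ₀² = 140.11² = 19630.8121, σ² = 14.34² = 205.6356; σ² + n·σ₀² = 205.6356 + 3·19630.8121 = 59098.0719.
Posterior mean = (μ₀/σ₀² + n·x̄/σ²)/(1/σ₀² + n/σ²) = (σ²·μ₀ + σ₀²·n·x̄)/(σ² + n·σ₀²) = (205.6356·534.60 + 19630.8121·1581.27)/59098.0719 = 31151547.041127/59098.0719 = 527.1161.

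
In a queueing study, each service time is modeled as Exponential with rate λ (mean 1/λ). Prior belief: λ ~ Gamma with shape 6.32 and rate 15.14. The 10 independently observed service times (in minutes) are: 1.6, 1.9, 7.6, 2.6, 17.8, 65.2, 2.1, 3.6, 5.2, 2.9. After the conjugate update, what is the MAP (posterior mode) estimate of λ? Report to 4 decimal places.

0.1219

With a Gamma(shape α, rate β) prior on the exponential rate λ, the posterior after n observations with total T = Σxᵢ is Gamma(α+n, β+T).
Sum of observations T = 110.5 minutes; n = 10.
Posterior: Gamma(6.32+10, 15.14+110.5) = Gamma(16.32, 125.64).
Mode = (α−1)/β = 0.1219.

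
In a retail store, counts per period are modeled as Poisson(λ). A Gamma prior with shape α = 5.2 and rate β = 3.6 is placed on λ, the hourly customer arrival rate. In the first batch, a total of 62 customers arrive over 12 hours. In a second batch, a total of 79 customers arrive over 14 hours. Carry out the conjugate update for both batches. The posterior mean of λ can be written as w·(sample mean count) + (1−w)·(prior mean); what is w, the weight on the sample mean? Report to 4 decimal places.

0.8784

With a Gamma(shape α, rate β) prior, the Poisson likelihood is conjugate: the posterior is Gamma(α + ΣXᵢ, β + n).
Total number of hours: n = 12 + 14 = 26.
Posterior mean = (α₀+S)/(β₀+n) = [n/(β₀+n)]·(S/n) + [β₀/(β₀+n)]·(α₀/β₀), so only n and β₀ enter the weight.
Weight on data w = n/(β₀+n) = 26/(3.6+26) = 26/29.6 = 0.8784.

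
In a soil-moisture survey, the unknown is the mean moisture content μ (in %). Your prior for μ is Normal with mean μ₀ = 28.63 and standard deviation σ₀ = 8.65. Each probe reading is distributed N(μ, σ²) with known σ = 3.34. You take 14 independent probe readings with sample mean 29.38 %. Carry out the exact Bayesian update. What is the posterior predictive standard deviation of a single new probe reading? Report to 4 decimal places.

3.4560

For Normal data with known variance σ², a Normal(μ₀, σ₀²) prior on μ is conjugate. Posterior precision = 1/σ₀² + n/σ²; posterior mean is the precision-weighted average of μ₀ and x̄.
σ₀² = 8.65² = 74.8225, σ² = 3.34² = 11.1556; σ² + n·σ₀² = 11.1556 + 14·74.8225 = 1058.6706.
Posterior precision = 1/σ₀² + n/σ² = 1/74.8225 + 14/11.1556 = (σ² + n·σ₀²)/(σ₀²σ²) = 1058.6706/(74.8225·11.1556); posterior variance σₙ² = σ₀²σ²/(σ² + n·σ₀²) = 74.8225·11.1556/1058.6706 = 0.788432.
Predictive variance for one new observation = σₙ² + σ² = 74.8225·11.1556/1058.6706 + 11.1556 = σ²·(σ₀² + 1058.6706)/1058.6706 = 11.1556·1133.4931/1058.6706 = 11.944032; SD = √(11.1556·1133.4931/1058.6706) = 3.4560.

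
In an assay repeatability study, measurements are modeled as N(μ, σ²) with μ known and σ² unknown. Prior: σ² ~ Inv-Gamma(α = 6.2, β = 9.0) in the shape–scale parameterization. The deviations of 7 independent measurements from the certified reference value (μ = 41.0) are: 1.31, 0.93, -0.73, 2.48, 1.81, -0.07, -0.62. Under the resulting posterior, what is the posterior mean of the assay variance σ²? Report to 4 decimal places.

1.7776

With known mean μ and an Inverse-Gamma(α, β) prior on σ², the Normal likelihood is conjugate: posterior is Inv-Gamma(α + n/2, β + Σ(xᵢ−μ)²/2).
Σ(xᵢ−μ)² = (1.31)² + (0.93)² + (-0.73)² + (2.48)² + (1.81)² + (-0.07)² + (-0.62)² = 12.9297.
Posterior: Inv-Gamma(6.2 + 7/2, 9.0 + 12.9297/2) = Inv-Gamma(9.70, 15.46485).
E[σ²|data] = β/(α−1) = 15.46485/8.70 = 1.7776.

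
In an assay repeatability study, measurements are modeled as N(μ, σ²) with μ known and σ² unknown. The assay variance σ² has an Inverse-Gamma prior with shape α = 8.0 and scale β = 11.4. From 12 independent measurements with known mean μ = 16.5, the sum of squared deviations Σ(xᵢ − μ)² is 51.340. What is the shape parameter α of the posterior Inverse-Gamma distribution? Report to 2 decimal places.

With known mean μ and an Inverse-Gamma(α, β) prior on σ², the Normal likelihood is conjugate: posterior is Inv-Gamma(α + n/2, β + Σ(xᵢ−μ)²/2).
Posterior: Inv-Gamma(8.0 + 12/2, 11.4 + 51.340/2) = Inv-Gamma(14.00, 37.0700).
Posterior α = 14.00.

14.00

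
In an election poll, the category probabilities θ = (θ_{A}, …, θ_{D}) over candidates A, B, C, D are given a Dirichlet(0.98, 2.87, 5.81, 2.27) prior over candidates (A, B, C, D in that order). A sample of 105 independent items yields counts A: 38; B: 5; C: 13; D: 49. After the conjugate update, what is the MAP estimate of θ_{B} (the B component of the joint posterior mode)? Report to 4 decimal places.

The Dirichlet prior is conjugate to the Multinomial likelihood: each posterior αⱼ = prior αⱼ + observed count nⱼ.
Posterior concentration: (38.98, 7.87, 18.81, 51.27), total = 116.93.
Joint mode component: (α_{B}−1)/(Σα−K) = 6.87/112.93 = 0.0608.

0.0608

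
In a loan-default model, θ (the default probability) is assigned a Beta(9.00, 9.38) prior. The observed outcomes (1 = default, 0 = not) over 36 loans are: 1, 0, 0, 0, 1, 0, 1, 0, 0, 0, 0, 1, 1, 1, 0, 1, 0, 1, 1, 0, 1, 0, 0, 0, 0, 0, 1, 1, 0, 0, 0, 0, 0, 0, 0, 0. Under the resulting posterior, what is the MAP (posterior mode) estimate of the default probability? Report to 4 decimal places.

The Beta prior is conjugate to a Binomial/Bernoulli likelihood; the update adds successes to α and failures to β.
Posterior: Beta(α+k, β+n−k) = Beta(9.00+12, 9.38+24) = Beta(21.00, 33.38).
Mode of Beta(a,b) for a,b>1 is (a−1)/(a+b−2) = 20.00/52.38 = 0.3818.

0.3818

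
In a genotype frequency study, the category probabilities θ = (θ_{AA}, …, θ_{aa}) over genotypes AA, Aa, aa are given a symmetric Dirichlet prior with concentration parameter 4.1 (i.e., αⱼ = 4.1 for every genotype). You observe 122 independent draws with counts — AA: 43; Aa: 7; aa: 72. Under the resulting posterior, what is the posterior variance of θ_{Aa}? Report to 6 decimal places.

0.000560

The Dirichlet prior is conjugate to the Multinomial likelihood: each posterior αⱼ = prior αⱼ + observed count nⱼ.
Posterior concentration: (47.1, 11.1, 76.1), total = 134.3.
Var[θ_j] = α_j(Σα−α_j)/((Σα)²(Σα+1)) = 11.1·123.2/(134.3²·135.3) = 0.000560.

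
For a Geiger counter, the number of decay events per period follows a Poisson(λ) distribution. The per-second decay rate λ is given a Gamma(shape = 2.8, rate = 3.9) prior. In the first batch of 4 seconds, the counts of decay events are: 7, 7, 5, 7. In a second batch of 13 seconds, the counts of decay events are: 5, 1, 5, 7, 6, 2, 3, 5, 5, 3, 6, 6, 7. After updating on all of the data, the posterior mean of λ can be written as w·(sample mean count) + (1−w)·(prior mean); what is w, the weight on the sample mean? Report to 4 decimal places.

0.8134

With a Gamma(shape α, rate β) prior, the Poisson likelihood is conjugate: the posterior is Gamma(α + ΣXᵢ, β + n).
Total number of seconds: n = 4 + 13 = 17.
Posterior mean = (α₀+S)/(β₀+n) = [n/(β₀+n)]·(S/n) + [β₀/(β₀+n)]·(α₀/β₀), so only n and β₀ enter the weight.
Weight on data w = n/(β₀+n) = 17/(3.9+17) = 17/20.9 = 0.8134.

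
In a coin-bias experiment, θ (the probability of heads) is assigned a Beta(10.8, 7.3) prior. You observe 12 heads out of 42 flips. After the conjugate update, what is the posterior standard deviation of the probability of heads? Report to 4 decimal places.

The Beta prior is conjugate to a Binomial/Bernoulli likelihood; the update adds successes to α and failures to β.
Posterior: Beta(α+k, β+n−k) = Beta(10.8+12, 7.3+30) = Beta(22.8, 37.3).
Var = αβ/((α+β)²(α+β+1)) = 22.8·37.3/(60.1²·61.1) = 0.00385348; SD = √0.00385348 = 0.0621.

0.0621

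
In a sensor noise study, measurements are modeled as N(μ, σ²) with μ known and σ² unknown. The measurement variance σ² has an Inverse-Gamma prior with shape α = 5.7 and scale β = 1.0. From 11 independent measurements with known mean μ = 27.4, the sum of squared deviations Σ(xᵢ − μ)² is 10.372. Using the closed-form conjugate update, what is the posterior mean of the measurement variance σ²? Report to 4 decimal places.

0.6065

With known mean μ and an Inverse-Gamma(α, β) prior on σ², the Normal likelihood is conjugate: posterior is Inv-Gamma(α + n/2, β + Σ(xᵢ−μ)²/2).
Posterior: Inv-Gamma(5.7 + 11/2, 1.0 + 10.372/2) = Inv-Gamma(11.20, 6.1860).
E[σ²|data] = β/(α−1) = 6.1860/10.20 = 0.6065.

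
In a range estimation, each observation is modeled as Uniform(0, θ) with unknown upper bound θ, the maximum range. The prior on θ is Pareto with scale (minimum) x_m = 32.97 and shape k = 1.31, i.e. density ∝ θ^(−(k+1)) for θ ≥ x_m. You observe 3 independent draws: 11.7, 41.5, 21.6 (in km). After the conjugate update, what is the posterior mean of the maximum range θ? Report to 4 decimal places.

A Pareto(scale x_m, shape k) prior on the upper bound θ of Uniform(0, θ) is conjugate: posterior is Pareto(max(x_m, max xᵢ), k + n).
Sample maximum = 41.5; prior scale x_m = 32.97 → posterior scale = max = 41.50.
Posterior shape = 1.31 + 3 = 4.31.
E[θ|data] = k·x_m/(k−1) = 4.31·41.50/3.31 = 54.0378.

54.0378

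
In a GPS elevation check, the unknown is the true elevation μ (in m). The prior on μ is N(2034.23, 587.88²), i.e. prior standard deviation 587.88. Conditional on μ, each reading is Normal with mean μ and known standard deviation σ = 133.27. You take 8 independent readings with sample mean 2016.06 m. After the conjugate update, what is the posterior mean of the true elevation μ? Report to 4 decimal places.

For Normal data with known variance σ², a Normal(μ₀, σ₀²) prior on μ is conjugate. Posterior precision = 1/σ₀² + n/σ²; posterior mean is the precision-weighted average of μ₀ and x̄.
n·x̄ = 8·2016.06 = 16128.48.
σ₀² = 587.88² = 345602.8944, σ² = 133.27² = 17760.8929; σ² + n·σ₀² = 17760.8929 + 8·345602.8944 = 2782584.0481.
Posterior mean = (μ₀/σ₀² + n·x̄/σ²)/(1/σ₀² + n/σ²) = (σ²·μ₀ + σ₀²·n·x̄)/(σ² + n·σ₀²) = (17760.8929·2034.23 + 345602.8944·16128.48)/2782584.0481 = 5610179111.436479/2782584.0481 = 2016.1760.

2016.1760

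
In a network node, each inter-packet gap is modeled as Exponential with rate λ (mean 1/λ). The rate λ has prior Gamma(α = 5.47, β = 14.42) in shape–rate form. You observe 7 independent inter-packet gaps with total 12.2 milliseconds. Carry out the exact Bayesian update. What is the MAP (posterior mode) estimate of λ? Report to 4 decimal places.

0.4309

With a Gamma(shape α, rate β) prior on the exponential rate λ, the posterior after n observations with total T = Σxᵢ is Gamma(α+n, β+T).
Posterior: Gamma(5.47+7, 14.42+12.2) = Gamma(12.47, 26.62).
Mode = (α−1)/β = 0.4309.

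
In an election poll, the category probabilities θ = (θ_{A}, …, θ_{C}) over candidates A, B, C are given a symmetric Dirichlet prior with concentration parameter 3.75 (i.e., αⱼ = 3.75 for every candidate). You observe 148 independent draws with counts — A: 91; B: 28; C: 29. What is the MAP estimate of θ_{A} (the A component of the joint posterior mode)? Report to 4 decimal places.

The Dirichlet prior is conjugate to the Multinomial likelihood: each posterior αⱼ = prior αⱼ + observed count nⱼ.
Posterior concentration: (94.75, 31.75, 32.75), total = 159.25.
Joint mode component: (α_{A}−1)/(Σα−K) = 93.75/156.25 = 0.6000.

0.6000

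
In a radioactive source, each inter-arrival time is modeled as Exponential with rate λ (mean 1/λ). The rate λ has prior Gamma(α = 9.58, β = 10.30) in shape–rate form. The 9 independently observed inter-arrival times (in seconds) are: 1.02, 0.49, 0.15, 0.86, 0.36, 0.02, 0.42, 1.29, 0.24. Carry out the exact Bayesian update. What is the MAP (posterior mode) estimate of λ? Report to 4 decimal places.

1.1604

With a Gamma(shape α, rate β) prior on the exponential rate λ, the posterior after n observations with total T = Σxᵢ is Gamma(α+n, β+T).
Sum of observations T = 4.85 seconds; n = 9.
Posterior: Gamma(9.58+9, 10.30+4.85) = Gamma(18.58, 15.15).
Mode = (α−1)/β = 1.1604.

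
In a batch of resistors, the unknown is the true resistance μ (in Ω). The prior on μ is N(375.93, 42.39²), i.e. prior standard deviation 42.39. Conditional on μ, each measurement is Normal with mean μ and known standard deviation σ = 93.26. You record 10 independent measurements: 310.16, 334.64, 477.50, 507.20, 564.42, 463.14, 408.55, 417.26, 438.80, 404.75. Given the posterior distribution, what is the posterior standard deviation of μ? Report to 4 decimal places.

24.2089

For Normal data with known variance σ², a Normal(μ₀, σ₀²) prior on μ is conjugate. Posterior precision = 1/σ₀² + n/σ²; posterior mean is the precision-weighted average of μ₀ and x̄.
σ₀² = 42.39² = 1796.9121, σ² = 93.26² = 8697.4276; σ² + n·σ₀² = 8697.4276 + 10·1796.9121 = 26666.5486.
Posterior precision = 1/σ₀² + n/σ² = 1/1796.9121 + 10/8697.4276 = (σ² + n·σ₀²)/(σ₀²σ²) = 26666.5486/(1796.9121·8697.4276); posterior variance σₙ² = σ₀²σ²/(σ² + n·σ₀²) = 1796.9121·8697.4276/26666.5486 = 586.071828.
Posterior SD = √σₙ² = √(1796.9121·8697.4276/26666.5486) = 24.2089.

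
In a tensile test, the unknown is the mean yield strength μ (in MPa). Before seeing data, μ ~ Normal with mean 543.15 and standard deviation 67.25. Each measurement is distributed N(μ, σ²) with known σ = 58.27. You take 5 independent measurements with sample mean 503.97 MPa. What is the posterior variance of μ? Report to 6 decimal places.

590.424305

For Normal data with known variance σ², a Normal(μ₀, σ₀²) prior on μ is conjugate. Posterior precision = 1/σ₀² + n/σ²; posterior mean is the precision-weighted average of μ₀ and x̄.
σ₀² = 67.25² = 4522.5625, σ² = 58.27² = 3395.3929; σ² + n·σ₀² = 3395.3929 + 5·4522.5625 = 26008.2054.
Posterior precision = 1/σ₀² + n/σ² = 1/4522.5625 + 5/3395.3929 = (σ² + n·σ₀²)/(σ₀²σ²) = 26008.2054/(4522.5625·3395.3929); posterior variance σₙ² = σ₀²σ²/(σ² + n·σ₀²) = 4522.5625·3395.3929/26008.2054 = 590.424305.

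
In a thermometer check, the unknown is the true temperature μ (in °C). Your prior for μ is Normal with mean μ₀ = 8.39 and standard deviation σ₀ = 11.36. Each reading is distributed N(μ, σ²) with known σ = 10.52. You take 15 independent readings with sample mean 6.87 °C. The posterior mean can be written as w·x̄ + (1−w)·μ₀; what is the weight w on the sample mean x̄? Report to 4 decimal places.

For Normal data with known variance σ², a Normal(μ₀, σ₀²) prior on μ is conjugate. Posterior precision = 1/σ₀² + n/σ²; posterior mean is the precision-weighted average of μ₀ and x̄.
σ₀² = 11.36² = 129.0496, σ² = 10.52² = 110.6704. Prior precision 1/σ₀² = 1/129.0496; data precision n/σ² = 15/110.6704.
w = (n/σ²)/(1/σ₀² + n/σ²) = n·σ₀²/(σ² + n·σ₀²) = 15·129.0496/(110.6704 + 15·129.0496) = 1935.744/2046.4144 = 0.9459.

0.9459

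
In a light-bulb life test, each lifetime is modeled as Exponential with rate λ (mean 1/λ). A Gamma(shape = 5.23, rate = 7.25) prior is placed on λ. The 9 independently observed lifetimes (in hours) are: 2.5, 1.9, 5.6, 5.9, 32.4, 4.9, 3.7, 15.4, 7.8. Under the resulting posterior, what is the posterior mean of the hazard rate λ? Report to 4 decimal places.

0.1629

With a Gamma(shape α, rate β) prior on the exponential rate λ, the posterior after n observations with total T = Σxᵢ is Gamma(α+n, β+T).
Sum of observations T = 80.1 hours; n = 9.
Posterior: Gamma(5.23+9, 7.25+80.1) = Gamma(14.23, 87.35).
Posterior mean of λ = α/β = 14.23/87.35 = 0.1629.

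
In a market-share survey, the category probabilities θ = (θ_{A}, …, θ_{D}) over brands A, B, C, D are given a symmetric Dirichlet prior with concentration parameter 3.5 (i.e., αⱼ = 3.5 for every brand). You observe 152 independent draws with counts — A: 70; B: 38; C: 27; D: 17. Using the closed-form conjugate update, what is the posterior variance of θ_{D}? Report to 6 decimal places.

0.000648

The Dirichlet prior is conjugate to the Multinomial likelihood: each posterior αⱼ = prior αⱼ + observed count nⱼ.
Posterior concentration: (73.5, 41.5, 30.5, 20.5), total = 166.0.
Var[θ_j] = α_j(Σα−α_j)/((Σα)²(Σα+1)) = 20.5·145.5/(166.0²·167.0) = 0.000648.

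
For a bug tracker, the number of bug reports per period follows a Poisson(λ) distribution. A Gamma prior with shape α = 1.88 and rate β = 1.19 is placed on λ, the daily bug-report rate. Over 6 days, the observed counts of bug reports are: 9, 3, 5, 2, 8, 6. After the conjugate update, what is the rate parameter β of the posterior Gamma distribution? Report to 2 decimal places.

7.19

With a Gamma(shape α, rate β) prior, the Poisson likelihood is conjugate: the posterior is Gamma(α + ΣXᵢ, β + n).
Sum of counts S = 33 over n = 6 days.
Posterior: Gamma(α+S, β+n) = Gamma(1.88+33, 1.19+6) = Gamma(34.88, 7.19).
Posterior β = 7.19.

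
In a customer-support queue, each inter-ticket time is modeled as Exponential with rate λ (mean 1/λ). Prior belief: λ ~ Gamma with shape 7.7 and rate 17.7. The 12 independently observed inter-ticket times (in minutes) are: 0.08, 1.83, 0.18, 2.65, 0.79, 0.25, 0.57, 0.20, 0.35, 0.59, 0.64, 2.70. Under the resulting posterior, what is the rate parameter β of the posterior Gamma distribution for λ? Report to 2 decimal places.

28.53

With a Gamma(shape α, rate β) prior on the exponential rate λ, the posterior after n observations with total T = Σxᵢ is Gamma(α+n, β+T).
Sum of observations T = 10.83 minutes; n = 12.
Posterior: Gamma(7.7+12, 17.7+10.83) = Gamma(19.7, 28.53).
Posterior β = 28.53.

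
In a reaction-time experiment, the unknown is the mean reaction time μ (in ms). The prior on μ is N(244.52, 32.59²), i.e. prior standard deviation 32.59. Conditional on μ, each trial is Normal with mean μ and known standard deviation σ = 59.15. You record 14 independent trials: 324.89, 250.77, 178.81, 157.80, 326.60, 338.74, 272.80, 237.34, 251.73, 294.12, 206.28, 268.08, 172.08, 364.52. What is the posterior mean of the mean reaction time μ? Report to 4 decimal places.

For Normal data with known variance σ², a Normal(μ₀, σ₀²) prior on μ is conjugate. Posterior precision = 1/σ₀² + n/σ²; posterior mean is the precision-weighted average of μ₀ and x̄.
Σxᵢ = 324.89 + 250.77 + 178.81 + 157.80 + 326.60 + 338.74 + 272.80 + 237.34 + 251.73 + 294.12 + 206.28 + 268.08 + 172.08 + 364.52 = 3644.56, so n·x̄ = 3644.56.
σ₀² = 32.59² = 1062.1081, σ² = 59.15² = 3498.7225; σ² + n·σ₀² = 3498.7225 + 14·1062.1081 = 18368.2359.
Posterior mean = (μ₀/σ₀² + n·x̄/σ²)/(1/σ₀² + n/σ²) = (σ²·μ₀ + σ₀²·n·x̄)/(σ² + n·σ₀²) = (3498.7225·244.52 + 1062.1081·3644.56)/18368.2359 = 4726424.322636/18368.2359 = 257.3151.

257.3151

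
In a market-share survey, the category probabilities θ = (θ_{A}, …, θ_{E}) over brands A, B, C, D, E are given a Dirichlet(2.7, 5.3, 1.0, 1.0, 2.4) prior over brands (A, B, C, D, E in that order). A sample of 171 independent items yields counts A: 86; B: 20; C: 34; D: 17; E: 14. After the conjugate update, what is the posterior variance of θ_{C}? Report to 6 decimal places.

0.000837

The Dirichlet prior is conjugate to the Multinomial likelihood: each posterior αⱼ = prior αⱼ + observed count nⱼ.
Posterior concentration: (88.7, 25.3, 35.0, 18.0, 16.4), total = 183.4.
Var[θ_j] = α_j(Σα−α_j)/((Σα)²(Σα+1)) = 35.0·148.4/(183.4²·184.4) = 0.000837.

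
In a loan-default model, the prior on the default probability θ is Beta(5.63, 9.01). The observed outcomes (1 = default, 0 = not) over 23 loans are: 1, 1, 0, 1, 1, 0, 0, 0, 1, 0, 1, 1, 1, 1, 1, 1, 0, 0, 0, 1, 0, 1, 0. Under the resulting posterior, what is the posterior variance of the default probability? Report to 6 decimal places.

0.006469

The Beta prior is conjugate to a Binomial/Bernoulli likelihood; the update adds successes to α and failures to β.
Posterior: Beta(α+k, β+n−k) = Beta(5.63+13, 9.01+10) = Beta(18.63, 19.01).
Var = αβ/((α+β)²(α+β+1)) = 18.63·19.01/(37.64²·38.64) = 0.006469.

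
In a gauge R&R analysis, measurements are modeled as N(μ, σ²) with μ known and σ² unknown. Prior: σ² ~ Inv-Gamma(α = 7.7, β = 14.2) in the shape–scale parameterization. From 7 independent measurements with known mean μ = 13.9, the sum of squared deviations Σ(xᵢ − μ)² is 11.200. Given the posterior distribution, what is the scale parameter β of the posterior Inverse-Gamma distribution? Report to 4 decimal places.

19.8000

With known mean μ and an Inverse-Gamma(α, β) prior on σ², the Normal likelihood is conjugate: posterior is Inv-Gamma(α + n/2, β + Σ(xᵢ−μ)²/2).
Posterior: Inv-Gamma(7.7 + 7/2, 14.2 + 11.200/2) = Inv-Gamma(11.20, 19.8000).
Posterior β = 19.8000.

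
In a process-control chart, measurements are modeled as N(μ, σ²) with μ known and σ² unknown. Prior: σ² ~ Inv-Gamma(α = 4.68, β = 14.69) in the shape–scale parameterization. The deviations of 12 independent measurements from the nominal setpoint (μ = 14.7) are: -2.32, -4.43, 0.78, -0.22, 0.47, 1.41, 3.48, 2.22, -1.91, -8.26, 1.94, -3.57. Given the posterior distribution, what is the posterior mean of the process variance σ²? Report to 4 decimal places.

8.4027

With known mean μ and an Inverse-Gamma(α, β) prior on σ², the Normal likelihood is conjugate: posterior is Inv-Gamma(α + n/2, β + Σ(xᵢ−μ)²/2).
Σ(xᵢ−μ)² = (-2.32)² + (-4.43)² + (0.78)² + (-0.22)² + (0.47)² + (1.41)² + (3.48)² + (2.22)² + (-1.91)² + (-8.26)² + (1.94)² + (-3.57)² = 133.2961.
Posterior: Inv-Gamma(4.68 + 12/2, 14.69 + 133.2961/2) = Inv-Gamma(10.68, 81.33805).
E[σ²|data] = β/(α−1) = 81.33805/9.68 = 8.4027.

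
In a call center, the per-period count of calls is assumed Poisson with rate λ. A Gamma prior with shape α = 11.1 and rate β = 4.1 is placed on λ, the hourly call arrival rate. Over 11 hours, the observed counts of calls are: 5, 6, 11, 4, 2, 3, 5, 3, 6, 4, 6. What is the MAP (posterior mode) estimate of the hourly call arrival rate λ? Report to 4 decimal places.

With a Gamma(shape α, rate β) prior, the Poisson likelihood is conjugate: the posterior is Gamma(α + ΣXᵢ, β + n).
Sum of counts S = 55 over n = 11 hours.
Posterior: Gamma(α+S, β+n) = Gamma(11.1+55, 4.1+11) = Gamma(66.1, 15.1).
Mode of Gamma(α,β) for α≥1 is (α−1)/β = 65.1/15.1 = 4.3113.

4.3113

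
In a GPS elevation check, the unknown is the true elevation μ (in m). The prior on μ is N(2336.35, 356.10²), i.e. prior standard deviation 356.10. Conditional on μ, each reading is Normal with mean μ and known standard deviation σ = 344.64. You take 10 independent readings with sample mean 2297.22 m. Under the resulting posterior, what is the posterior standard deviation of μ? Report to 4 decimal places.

For Normal data with known variance σ², a Normal(μ₀, σ₀²) prior on μ is conjugate. Posterior precision = 1/σ₀² + n/σ²; posterior mean is the precision-weighted average of μ₀ and x̄.
σ₀² = 356.10² = 126807.21, σ² = 344.64² = 118776.7296; σ² + n·σ₀² = 118776.7296 + 10·126807.21 = 1386848.8296.
Posterior precision = 1/σ₀² + n/σ² = 1/126807.21 + 10/118776.7296 = (σ² + n·σ₀²)/(σ₀²σ²) = 1386848.8296/(126807.21·118776.7296); posterior variance σₙ² = σ₀²σ²/(σ² + n·σ₀²) = 126807.21·118776.7296/1386848.8296 = 10860.409132.
Posterior SD = √σₙ² = √(126807.21·118776.7296/1386848.8296) = 104.2133.

104.2133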